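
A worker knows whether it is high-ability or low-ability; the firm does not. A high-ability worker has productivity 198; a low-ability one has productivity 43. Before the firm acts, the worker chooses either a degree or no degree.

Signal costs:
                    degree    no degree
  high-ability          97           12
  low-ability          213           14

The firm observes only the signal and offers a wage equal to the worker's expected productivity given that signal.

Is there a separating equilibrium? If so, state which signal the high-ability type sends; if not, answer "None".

Try high-ability → degree, low-ability → no degree:
  If types separate, degree earns payment 198 and no degree earns 43.
  High-ability: degree gives 198 − 97 = 101; no degree gives 43 − 12 = 31. No deviation. ✓
  Low-ability: no degree gives 43 − 14 = 29; degree gives 198 − 213 = -15. No deviation. ✓
Both hold — the high-ability type sends degree.

degree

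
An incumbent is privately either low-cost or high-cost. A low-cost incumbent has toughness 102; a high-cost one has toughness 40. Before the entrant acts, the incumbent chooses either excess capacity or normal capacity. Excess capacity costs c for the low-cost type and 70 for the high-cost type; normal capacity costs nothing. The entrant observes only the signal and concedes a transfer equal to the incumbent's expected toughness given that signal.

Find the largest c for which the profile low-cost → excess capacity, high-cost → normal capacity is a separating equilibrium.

Under separation: excess capacity → low-cost (pays 102); normal capacity → high-cost (pays 40).
High-cost: 40 − 0 = 40 ≥ 102 − 70 = 32. Holds regardless of c. ✓
Low-cost: 102 − c ≥ 40 − 0, so c ≤ 102 − 40 = 62.

62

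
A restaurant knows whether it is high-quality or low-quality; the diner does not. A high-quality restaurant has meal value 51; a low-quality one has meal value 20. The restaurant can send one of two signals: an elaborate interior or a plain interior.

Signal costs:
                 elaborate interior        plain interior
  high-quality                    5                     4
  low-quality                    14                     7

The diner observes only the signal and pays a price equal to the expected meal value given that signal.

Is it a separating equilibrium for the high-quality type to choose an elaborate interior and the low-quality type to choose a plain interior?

If types separate, elaborate interior earns payment 51 and plain interior earns 20.
High-quality: elaborate interior gives 51 − 5 = 46; plain interior gives 20 − 4 = 16. No deviation. ✓
Low-quality: plain interior gives 20 − 7 = 13; elaborate interior gives 51 − 14 = 37. Would deviate. ✗

No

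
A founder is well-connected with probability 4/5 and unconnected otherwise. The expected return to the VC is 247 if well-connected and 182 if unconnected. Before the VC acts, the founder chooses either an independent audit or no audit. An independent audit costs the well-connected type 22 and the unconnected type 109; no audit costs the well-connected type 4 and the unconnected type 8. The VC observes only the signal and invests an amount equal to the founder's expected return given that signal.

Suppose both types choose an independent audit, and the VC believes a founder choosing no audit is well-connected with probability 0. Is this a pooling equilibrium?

No

At the pooled signal (audit) the VC holds the prior 4/5 and pays 4/5·247 + 1/5·182 = 234. Off-path (no audit) belief 0 gives 0·247 + 1·182 = 182.
Well-connected: audit gives 234 − 22 = 212; no audit gives 182 − 4 = 178. Stays. ✓
Unconnected: audit gives 234 − 109 = 125; no audit gives 182 − 8 = 174. Deviates. ✗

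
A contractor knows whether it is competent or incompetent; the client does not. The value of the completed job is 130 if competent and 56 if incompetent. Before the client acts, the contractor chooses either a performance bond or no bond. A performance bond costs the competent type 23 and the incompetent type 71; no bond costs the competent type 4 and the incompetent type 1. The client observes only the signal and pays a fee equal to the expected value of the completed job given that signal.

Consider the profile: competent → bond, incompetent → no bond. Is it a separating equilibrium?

If types separate, bond earns payment 130 and no bond earns 56.
Competent: bond gives 130 − 23 = 107; no bond gives 56 − 4 = 52. No deviation. ✓
Incompetent: no bond gives 56 − 1 = 55; bond gives 130 − 71 = 59. Would deviate. ✗

No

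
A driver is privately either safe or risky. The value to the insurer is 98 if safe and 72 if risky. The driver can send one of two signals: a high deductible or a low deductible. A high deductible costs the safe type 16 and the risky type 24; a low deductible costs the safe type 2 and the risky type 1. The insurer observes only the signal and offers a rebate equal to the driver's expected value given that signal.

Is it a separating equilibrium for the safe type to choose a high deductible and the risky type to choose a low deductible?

If types separate, high deductible earns payment 98 and low deductible earns 72.
Safe: high deductible gives 98 − 16 = 82; low deductible gives 72 − 2 = 70. No deviation. ✓
Risky: low deductible gives 72 − 1 = 71; high deductible gives 98 − 24 = 74. Would deviate. ✗

No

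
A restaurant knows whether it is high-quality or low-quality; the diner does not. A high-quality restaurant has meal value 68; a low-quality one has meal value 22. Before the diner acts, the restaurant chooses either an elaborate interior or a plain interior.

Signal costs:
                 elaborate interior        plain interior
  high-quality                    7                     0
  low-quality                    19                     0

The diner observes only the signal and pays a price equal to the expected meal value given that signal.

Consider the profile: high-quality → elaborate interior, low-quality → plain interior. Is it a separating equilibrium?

No

Under separation the diner infers type exactly: elaborate interior → high-quality (pays 68), plain interior → low-quality (pays 22).
High-quality: elaborate interior gives 68 − 7 = 61; plain interior gives 22 − 0 = 22. No deviation. ✓
Low-quality: plain interior gives 22 − 0 = 22; elaborate interior gives 68 − 19 = 49. Would deviate. ✗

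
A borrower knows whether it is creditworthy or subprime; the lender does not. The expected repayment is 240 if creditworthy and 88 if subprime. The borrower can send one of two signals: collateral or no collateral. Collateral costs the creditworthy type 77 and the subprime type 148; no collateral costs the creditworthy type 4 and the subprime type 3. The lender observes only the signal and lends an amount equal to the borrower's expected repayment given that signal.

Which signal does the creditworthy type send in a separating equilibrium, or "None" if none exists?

None

Try creditworthy → collateral, subprime → no collateral:
  If types separate, collateral earns payment 240 and no collateral earns 88.
  Creditworthy: collateral gives 240 − 77 = 163; no collateral gives 88 − 4 = 84. No deviation. ✓
  Subprime: no collateral gives 88 − 3 = 85; collateral gives 240 − 148 = 92. Would deviate. ✗
Try creditworthy → no collateral, subprime → collateral:
  If types separate, no collateral earns payment 240 and collateral earns 88.
  Creditworthy: no collateral gives 240 − 4 = 236; collateral gives 88 − 77 = 11. No deviation. ✓
  Subprime: collateral gives 88 − 148 = -60; no collateral gives 240 − 3 = 237. Would deviate. ✗
Neither assignment is incentive-compatible.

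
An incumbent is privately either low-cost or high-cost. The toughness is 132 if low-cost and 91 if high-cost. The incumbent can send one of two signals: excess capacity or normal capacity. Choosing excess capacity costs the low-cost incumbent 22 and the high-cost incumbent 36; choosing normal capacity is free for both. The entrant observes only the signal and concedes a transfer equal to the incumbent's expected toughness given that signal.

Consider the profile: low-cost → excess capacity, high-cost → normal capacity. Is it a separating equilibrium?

No

Under separation the entrant infers type exactly: excess capacity → low-cost (pays 132), normal capacity → high-cost (pays 91).
Low-cost: excess capacity gives 132 − 22 = 110; normal capacity gives 91 − 0 = 91. No deviation. ✓
High-cost: normal capacity gives 91 − 0 = 91; excess capacity gives 132 − 36 = 96. Would deviate. ✗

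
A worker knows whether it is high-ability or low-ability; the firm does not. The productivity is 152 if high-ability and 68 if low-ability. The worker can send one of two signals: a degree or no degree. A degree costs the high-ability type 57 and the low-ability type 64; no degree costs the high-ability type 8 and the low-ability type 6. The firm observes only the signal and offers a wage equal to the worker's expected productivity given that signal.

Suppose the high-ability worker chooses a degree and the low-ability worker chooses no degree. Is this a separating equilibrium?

If types separate, degree earns payment 152 and no degree earns 68.
High-ability: degree gives 152 − 57 = 95; no degree gives 68 − 8 = 60. No deviation. ✓
Low-ability: no degree gives 68 − 6 = 62; degree gives 152 − 64 = 88. Would deviate. ✗

No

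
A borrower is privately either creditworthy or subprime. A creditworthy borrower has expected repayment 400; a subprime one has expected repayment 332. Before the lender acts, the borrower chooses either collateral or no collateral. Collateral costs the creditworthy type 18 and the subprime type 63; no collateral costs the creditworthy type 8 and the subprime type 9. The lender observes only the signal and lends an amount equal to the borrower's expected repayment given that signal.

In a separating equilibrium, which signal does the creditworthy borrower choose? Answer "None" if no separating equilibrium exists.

None

Try creditworthy → collateral, subprime → no collateral:
  If types separate, collateral earns payment 400 and no collateral earns 332.
  Creditworthy: collateral gives 400 − 18 = 382; no collateral gives 332 − 8 = 324. No deviation. ✓
  Subprime: no collateral gives 332 − 9 = 323; collateral gives 400 − 63 = 337. Would deviate. ✗
Try creditworthy → no collateral, subprime → collateral:
  If types separate, no collateral earns payment 400 and collateral earns 332.
  Creditworthy: no collateral gives 400 − 8 = 392; collateral gives 332 − 18 = 314. No deviation. ✓
  Subprime: collateral gives 332 − 63 = 269; no collateral gives 400 − 9 = 391. Would deviate. ✗
Neither assignment is incentive-compatible.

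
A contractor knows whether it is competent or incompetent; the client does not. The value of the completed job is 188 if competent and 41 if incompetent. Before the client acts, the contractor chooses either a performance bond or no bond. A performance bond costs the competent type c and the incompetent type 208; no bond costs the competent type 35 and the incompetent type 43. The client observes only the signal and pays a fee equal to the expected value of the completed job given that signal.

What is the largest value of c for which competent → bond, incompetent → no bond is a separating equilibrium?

182

Under separation: bond → competent (pays 188); no bond → incompetent (pays 41).
Incompetent: 41 − 43 = -2 ≥ 188 − 208 = -20. Holds regardless of c. ✓
Competent: 188 − c ≥ 41 − 35, so c ≤ 188 − 6 = 182.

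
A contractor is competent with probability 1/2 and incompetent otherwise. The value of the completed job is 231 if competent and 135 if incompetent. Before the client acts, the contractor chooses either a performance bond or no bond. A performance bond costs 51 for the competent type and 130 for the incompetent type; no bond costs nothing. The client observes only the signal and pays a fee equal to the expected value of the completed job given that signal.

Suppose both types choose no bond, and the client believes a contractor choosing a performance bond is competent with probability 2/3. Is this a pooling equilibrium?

Yes

At the pooled signal (no bond) the client holds the prior 1/2 and pays 1/2·231 + 1/2·135 = 183. Off-path (bond) belief 2/3 gives 2/3·231 + 1/3·135 = 199.
Competent: no bond gives 183 − 0 = 183; bond gives 199 − 51 = 148. Stays. ✓
Incompetent: no bond gives 183 − 0 = 183; bond gives 199 − 130 = 69. Stays. ✓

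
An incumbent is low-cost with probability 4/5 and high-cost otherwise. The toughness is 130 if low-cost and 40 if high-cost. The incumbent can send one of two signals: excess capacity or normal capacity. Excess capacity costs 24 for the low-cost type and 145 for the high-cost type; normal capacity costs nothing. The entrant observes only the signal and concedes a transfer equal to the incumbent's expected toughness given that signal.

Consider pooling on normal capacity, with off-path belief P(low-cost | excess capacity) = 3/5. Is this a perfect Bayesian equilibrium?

Yes

At the pooled signal (normal capacity) the entrant holds the prior 4/5 and pays 4/5·130 + 1/5·40 = 112. Off-path (excess capacity) belief 3/5 gives 3/5·130 + 2/5·40 = 94.
Low-cost: normal capacity gives 112 − 0 = 112; excess capacity gives 94 − 24 = 70. Stays. ✓
High-cost: normal capacity gives 112 − 0 = 112; excess capacity gives 94 − 145 = -51. Stays. ✓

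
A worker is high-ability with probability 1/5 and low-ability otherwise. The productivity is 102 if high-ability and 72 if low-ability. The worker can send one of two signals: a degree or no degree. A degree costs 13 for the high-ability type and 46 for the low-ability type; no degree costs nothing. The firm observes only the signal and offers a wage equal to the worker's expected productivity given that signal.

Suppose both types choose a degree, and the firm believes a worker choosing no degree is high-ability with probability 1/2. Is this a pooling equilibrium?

On the equilibrium path (degree) the firm holds the prior 1/5 and pays 1/5·102 + 4/5·72 = 78. Off-path (no degree) belief 1/2 gives 1/2·102 + 1/2·72 = 87.
High-ability: degree gives 78 − 13 = 65; no degree gives 87 − 0 = 87. Deviates. ✗
Low-ability: degree gives 78 − 46 = 32; no degree gives 87 − 0 = 87. Deviates. ✗

No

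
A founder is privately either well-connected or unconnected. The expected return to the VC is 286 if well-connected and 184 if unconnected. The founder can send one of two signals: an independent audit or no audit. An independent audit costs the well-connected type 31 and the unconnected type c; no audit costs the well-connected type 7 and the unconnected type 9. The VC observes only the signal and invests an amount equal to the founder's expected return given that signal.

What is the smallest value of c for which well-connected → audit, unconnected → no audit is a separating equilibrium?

111

Under separation: audit → well-connected (pays 286); no audit → unconnected (pays 184).
Well-connected: 286 − 31 = 255 ≥ 184 − 7 = 177. Holds regardless of c. ✓
Unconnected: 184 − 9 ≥ 286 − c, so c ≥ 286 − 175 = 111.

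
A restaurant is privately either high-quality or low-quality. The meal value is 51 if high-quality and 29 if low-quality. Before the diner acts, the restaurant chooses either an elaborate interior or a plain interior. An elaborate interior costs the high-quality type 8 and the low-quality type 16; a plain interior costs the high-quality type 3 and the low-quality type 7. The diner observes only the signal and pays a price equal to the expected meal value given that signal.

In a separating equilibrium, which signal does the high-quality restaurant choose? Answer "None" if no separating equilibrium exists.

None

Try high-quality → elaborate interior, low-quality → plain interior:
  If types separate, elaborate interior earns payment 51 and plain interior earns 29.
  High-quality: elaborate interior gives 51 − 8 = 43; plain interior gives 29 − 3 = 26. No deviation. ✓
  Low-quality: plain interior gives 29 − 7 = 22; elaborate interior gives 51 − 16 = 35. Would deviate. ✗
Try high-quality → plain interior, low-quality → elaborate interior:
  If types separate, plain interior earns payment 51 and elaborate interior earns 29.
  High-quality: plain interior gives 51 − 3 = 48; elaborate interior gives 29 − 8 = 21. No deviation. ✓
  Low-quality: elaborate interior gives 29 − 16 = 13; plain interior gives 51 − 7 = 44. Would deviate. ✗
Neither assignment is incentive-compatible.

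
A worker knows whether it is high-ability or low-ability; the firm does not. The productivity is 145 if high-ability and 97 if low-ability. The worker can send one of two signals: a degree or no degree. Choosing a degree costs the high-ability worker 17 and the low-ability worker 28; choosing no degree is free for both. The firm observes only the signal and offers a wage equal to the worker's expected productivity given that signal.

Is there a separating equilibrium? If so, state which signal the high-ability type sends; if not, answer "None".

Try high-ability → degree, low-ability → no degree:
  If types separate, degree earns payment 145 and no degree earns 97.
  High-ability: degree gives 145 − 17 = 128; no degree gives 97 − 0 = 97. No deviation. ✓
  Low-ability: no degree gives 97 − 0 = 97; degree gives 145 − 28 = 117. Would deviate. ✗
Try high-ability → no degree, low-ability → degree:
  If types separate, no degree earns payment 145 and degree earns 97.
  High-ability: no degree gives 145 − 0 = 145; degree gives 97 − 17 = 80. No deviation. ✓
  Low-ability: degree gives 97 − 28 = 69; no degree gives 145 − 0 = 145. Would deviate. ✗
Neither assignment is incentive-compatible.

None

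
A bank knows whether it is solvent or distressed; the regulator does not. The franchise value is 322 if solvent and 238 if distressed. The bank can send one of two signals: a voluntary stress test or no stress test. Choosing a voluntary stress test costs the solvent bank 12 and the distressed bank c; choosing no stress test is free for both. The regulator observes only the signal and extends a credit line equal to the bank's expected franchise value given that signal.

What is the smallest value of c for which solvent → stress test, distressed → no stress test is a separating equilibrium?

Under separation: stress test → solvent (pays 322); no stress test → distressed (pays 238).
Solvent: 322 − 12 = 310 ≥ 238 − 0 = 238. Holds regardless of c. ✓
Distressed: 238 − 0 ≥ 322 − c, so c ≥ 322 − 238 = 84.

84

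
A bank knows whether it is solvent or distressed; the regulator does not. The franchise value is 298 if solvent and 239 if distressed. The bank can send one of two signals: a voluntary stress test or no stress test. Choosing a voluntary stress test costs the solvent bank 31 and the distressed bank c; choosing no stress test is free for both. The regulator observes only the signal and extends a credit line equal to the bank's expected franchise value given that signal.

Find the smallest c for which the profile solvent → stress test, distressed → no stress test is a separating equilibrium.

59

Under separation: stress test → solvent (pays 298); no stress test → distressed (pays 239).
Solvent: 298 − 31 = 267 ≥ 239 − 0 = 239. Holds regardless of c. ✓
Distressed: 239 − 0 ≥ 298 − c, so c ≥ 298 − 239 = 59.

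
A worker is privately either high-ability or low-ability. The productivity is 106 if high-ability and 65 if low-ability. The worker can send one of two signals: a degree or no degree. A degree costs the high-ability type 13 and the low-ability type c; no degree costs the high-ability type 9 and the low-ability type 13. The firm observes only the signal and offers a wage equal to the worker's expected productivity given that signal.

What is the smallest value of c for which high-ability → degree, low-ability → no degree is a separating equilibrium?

Under separation: degree → high-ability (pays 106); no degree → low-ability (pays 65).
High-ability: 106 − 13 = 93 ≥ 65 − 9 = 56. Holds regardless of c. ✓
Low-ability: 65 − 13 ≥ 106 − c, so c ≥ 106 − 52 = 54.

54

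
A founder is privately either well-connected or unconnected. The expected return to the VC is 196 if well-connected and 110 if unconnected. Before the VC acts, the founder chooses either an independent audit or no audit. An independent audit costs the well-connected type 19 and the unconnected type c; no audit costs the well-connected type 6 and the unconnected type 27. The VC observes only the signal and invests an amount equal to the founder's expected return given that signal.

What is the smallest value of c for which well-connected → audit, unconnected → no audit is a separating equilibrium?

113

Under separation: audit → well-connected (pays 196); no audit → unconnected (pays 110).
Well-connected: 196 − 19 = 177 ≥ 110 − 6 = 104. Holds regardless of c. ✓
Unconnected: 110 − 27 ≥ 196 − c, so c ≥ 196 − 83 = 113.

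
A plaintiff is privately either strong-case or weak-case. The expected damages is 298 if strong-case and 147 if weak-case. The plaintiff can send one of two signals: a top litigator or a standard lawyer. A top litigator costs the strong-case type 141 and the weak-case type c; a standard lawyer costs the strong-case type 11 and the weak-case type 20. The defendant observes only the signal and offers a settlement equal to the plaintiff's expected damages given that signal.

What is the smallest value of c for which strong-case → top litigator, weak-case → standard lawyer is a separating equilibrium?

171

Under separation: top litigator → strong-case (pays 298); standard lawyer → weak-case (pays 147).
Strong-case: 298 − 141 = 157 ≥ 147 − 11 = 136. Holds regardless of c. ✓
Weak-case: 147 − 20 ≥ 298 − c, so c ≥ 298 − 127 = 171.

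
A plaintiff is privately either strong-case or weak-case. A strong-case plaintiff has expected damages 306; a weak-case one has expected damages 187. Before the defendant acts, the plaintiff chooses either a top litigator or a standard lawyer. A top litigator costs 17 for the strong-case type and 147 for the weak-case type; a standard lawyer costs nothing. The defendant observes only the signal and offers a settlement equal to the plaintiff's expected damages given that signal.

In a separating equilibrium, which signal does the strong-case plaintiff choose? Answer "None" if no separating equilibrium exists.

top litigator

Try strong-case → top litigator, weak-case → standard lawyer:
  If types separate, top litigator earns payment 306 and standard lawyer earns 187.
  Strong-case: top litigator gives 306 − 17 = 289; standard lawyer gives 187 − 0 = 187. No deviation. ✓
  Weak-case: standard lawyer gives 187 − 0 = 187; top litigator gives 306 − 147 = 159. No deviation. ✓
Both hold — the strong-case type sends top litigator.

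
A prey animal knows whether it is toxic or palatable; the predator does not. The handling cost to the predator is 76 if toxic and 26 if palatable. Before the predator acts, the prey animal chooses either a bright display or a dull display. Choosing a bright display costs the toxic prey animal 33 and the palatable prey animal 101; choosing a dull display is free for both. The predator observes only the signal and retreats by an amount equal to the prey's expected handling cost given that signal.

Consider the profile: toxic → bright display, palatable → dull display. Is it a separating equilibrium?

If types separate, bright display earns payment 76 and dull display earns 26.
Toxic: bright display gives 76 − 33 = 43; dull display gives 26 − 0 = 26. No deviation. ✓
Palatable: dull display gives 26 − 0 = 26; bright display gives 76 − 101 = -25. No deviation. ✓
Neither type gains from mimicking the other.

Yes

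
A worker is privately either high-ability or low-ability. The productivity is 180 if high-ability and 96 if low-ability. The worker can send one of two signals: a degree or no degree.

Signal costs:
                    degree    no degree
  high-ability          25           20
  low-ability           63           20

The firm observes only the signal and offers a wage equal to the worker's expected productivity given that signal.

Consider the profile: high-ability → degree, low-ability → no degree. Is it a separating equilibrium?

No

Under separation the firm infers type exactly: degree → high-ability (pays 180), no degree → low-ability (pays 96).
High-ability: degree gives 180 − 25 = 155; no degree gives 96 − 20 = 76. No deviation. ✓
Low-ability: no degree gives 96 − 20 = 76; degree gives 180 − 63 = 117. Would deviate. ✗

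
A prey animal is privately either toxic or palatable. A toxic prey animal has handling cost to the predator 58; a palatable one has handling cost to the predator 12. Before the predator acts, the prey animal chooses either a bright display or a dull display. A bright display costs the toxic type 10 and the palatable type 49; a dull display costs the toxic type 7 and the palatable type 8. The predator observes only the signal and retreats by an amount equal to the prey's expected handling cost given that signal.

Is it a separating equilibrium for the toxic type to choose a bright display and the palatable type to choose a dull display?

If types separate, bright display earns payment 58 and dull display earns 12.
Toxic: bright display gives 58 − 10 = 48; dull display gives 12 − 7 = 5. No deviation. ✓
Palatable: dull display gives 12 − 8 = 4; bright display gives 58 − 49 = 9. Would deviate. ✗

No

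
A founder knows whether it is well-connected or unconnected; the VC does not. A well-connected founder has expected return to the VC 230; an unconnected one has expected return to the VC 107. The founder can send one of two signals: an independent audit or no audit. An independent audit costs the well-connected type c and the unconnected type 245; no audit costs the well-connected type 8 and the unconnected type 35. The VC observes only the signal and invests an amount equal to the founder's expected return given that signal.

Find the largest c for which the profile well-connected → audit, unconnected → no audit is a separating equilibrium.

131

Under separation: audit → well-connected (pays 230); no audit → unconnected (pays 107).
Unconnected: 107 − 35 = 72 ≥ 230 − 245 = -15. Holds regardless of c. ✓
Well-connected: 230 − c ≥ 107 − 8, so c ≤ 230 − 99 = 131.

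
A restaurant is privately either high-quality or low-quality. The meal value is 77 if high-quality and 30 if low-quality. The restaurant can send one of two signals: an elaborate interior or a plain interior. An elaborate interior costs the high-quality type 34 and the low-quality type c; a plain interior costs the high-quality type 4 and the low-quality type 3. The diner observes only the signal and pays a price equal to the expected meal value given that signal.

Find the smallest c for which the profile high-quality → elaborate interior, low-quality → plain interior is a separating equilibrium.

Under separation: elaborate interior → high-quality (pays 77); plain interior → low-quality (pays 30).
High-quality: 77 − 34 = 43 ≥ 30 − 4 = 26. Holds regardless of c. ✓
Low-quality: 30 − 3 ≥ 77 − c, so c ≥ 77 − 27 = 50.

50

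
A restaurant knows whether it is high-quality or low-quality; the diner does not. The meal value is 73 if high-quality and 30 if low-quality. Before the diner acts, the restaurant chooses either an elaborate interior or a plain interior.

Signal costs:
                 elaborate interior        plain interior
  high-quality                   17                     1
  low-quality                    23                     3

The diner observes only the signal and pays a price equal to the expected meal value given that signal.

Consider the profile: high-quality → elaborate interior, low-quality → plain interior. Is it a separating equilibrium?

If types separate, elaborate interior earns payment 73 and plain interior earns 30.
High-quality: elaborate interior gives 73 − 17 = 56; plain interior gives 30 − 1 = 29. No deviation. ✓
Low-quality: plain interior gives 30 − 3 = 27; elaborate interior gives 73 − 23 = 50. Would deviate. ✗

No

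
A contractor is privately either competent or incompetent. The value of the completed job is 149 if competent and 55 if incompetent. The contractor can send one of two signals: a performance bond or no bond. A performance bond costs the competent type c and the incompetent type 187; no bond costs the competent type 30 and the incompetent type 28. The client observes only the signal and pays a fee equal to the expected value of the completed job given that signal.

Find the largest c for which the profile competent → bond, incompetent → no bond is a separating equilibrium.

124

Under separation: bond → competent (pays 149); no bond → incompetent (pays 55).
Incompetent: 55 − 28 = 27 ≥ 149 − 187 = -38. Holds regardless of c. ✓
Competent: 149 − c ≥ 55 − 30, so c ≤ 149 − 25 = 124.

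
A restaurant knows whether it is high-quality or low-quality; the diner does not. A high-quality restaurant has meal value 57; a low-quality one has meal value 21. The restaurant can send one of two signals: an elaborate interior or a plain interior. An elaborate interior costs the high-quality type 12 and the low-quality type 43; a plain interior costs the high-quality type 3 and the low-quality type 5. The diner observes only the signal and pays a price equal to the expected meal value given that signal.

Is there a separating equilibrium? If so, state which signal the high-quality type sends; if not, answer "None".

Try high-quality → elaborate interior, low-quality → plain interior:
  If types separate, elaborate interior earns payment 57 and plain interior earns 21.
  High-quality: elaborate interior gives 57 − 12 = 45; plain interior gives 21 − 3 = 18. No deviation. ✓
  Low-quality: plain interior gives 21 − 5 = 16; elaborate interior gives 57 − 43 = 14. No deviation. ✓
Both hold — the high-quality type sends elaborate interior.

elaborate interior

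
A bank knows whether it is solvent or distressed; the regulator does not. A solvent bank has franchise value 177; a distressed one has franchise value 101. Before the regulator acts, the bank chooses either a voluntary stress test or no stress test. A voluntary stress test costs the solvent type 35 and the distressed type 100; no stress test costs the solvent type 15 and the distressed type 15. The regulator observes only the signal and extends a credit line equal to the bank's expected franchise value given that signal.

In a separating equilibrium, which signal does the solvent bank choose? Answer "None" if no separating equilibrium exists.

Try solvent → stress test, distressed → no stress test:
  If types separate, stress test earns payment 177 and no stress test earns 101.
  Solvent: stress test gives 177 − 35 = 142; no stress test gives 101 − 15 = 86. No deviation. ✓
  Distressed: no stress test gives 101 − 15 = 86; stress test gives 177 − 100 = 77. No deviation. ✓
Both hold — the solvent type sends stress test.

stress test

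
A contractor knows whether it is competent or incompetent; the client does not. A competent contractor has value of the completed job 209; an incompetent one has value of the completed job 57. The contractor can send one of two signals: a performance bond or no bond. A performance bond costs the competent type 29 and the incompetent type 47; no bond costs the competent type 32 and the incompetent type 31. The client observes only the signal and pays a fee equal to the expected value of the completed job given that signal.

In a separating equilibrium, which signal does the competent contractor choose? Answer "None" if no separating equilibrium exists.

None

Try competent → bond, incompetent → no bond:
  If types separate, bond earns payment 209 and no bond earns 57.
  Competent: bond gives 209 − 29 = 180; no bond gives 57 − 32 = 25. No deviation. ✓
  Incompetent: no bond gives 57 − 31 = 26; bond gives 209 − 47 = 162. Would deviate. ✗
Try competent → no bond, incompetent → bond:
  If types separate, no bond earns payment 209 and bond earns 57.
  Competent: no bond gives 209 − 32 = 177; bond gives 57 − 29 = 28. No deviation. ✓
  Incompetent: bond gives 57 − 47 = 10; no bond gives 209 − 31 = 178. Would deviate. ✗
Neither assignment is incentive-compatible.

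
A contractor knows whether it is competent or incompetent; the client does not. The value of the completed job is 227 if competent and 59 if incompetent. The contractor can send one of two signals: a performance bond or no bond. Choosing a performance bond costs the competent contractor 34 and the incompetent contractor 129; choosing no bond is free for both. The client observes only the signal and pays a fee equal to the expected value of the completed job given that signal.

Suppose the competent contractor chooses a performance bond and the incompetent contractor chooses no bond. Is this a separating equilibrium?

If types separate, bond earns payment 227 and no bond earns 59.
Competent: bond gives 227 − 34 = 193; no bond gives 59 − 0 = 59. No deviation. ✓
Incompetent: no bond gives 59 − 0 = 59; bond gives 227 − 129 = 98. Would deviate. ✗

No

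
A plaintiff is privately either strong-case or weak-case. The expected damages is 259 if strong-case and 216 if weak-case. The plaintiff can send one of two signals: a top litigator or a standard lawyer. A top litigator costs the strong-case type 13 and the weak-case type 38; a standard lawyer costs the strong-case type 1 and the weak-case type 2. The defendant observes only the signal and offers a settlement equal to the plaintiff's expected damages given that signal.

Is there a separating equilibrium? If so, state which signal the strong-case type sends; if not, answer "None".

Try strong-case → top litigator, weak-case → standard lawyer:
  Under separation the defendant infers type exactly: top litigator → strong-case (pays 259), standard lawyer → weak-case (pays 216).
  Strong-case: top litigator gives 259 − 13 = 246; standard lawyer gives 216 − 1 = 215. No deviation. ✓
  Weak-case: standard lawyer gives 216 − 2 = 214; top litigator gives 259 − 38 = 221. Would deviate. ✗
Try strong-case → standard lawyer, weak-case → top litigator:
  Under separation the defendant infers type exactly: standard lawyer → strong-case (pays 259), top litigator → weak-case (pays 216).
  Strong-case: standard lawyer gives 259 − 1 = 258; top litigator gives 216 − 13 = 203. No deviation. ✓
  Weak-case: top litigator gives 216 − 38 = 178; standard lawyer gives 259 − 2 = 257. Would deviate. ✗
Neither assignment is incentive-compatible.

None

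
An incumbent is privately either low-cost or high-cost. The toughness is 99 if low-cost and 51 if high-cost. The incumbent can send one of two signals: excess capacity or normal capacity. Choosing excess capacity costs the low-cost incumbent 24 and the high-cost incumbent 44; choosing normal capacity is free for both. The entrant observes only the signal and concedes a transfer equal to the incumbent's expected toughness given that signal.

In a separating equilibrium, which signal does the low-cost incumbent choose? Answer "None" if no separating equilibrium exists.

Try low-cost → excess capacity, high-cost → normal capacity:
  If types separate, excess capacity earns payment 99 and normal capacity earns 51.
  Low-cost: excess capacity gives 99 − 24 = 75; normal capacity gives 51 − 0 = 51. No deviation. ✓
  High-cost: normal capacity gives 51 − 0 = 51; excess capacity gives 99 − 44 = 55. Would deviate. ✗
Try low-cost → normal capacity, high-cost → excess capacity:
  If types separate, normal capacity earns payment 99 and excess capacity earns 51.
  Low-cost: normal capacity gives 99 − 0 = 99; excess capacity gives 51 − 24 = 27. No deviation. ✓
  High-cost: excess capacity gives 51 − 44 = 7; normal capacity gives 99 − 0 = 99. Would deviate. ✗
Neither assignment is incentive-compatible.

None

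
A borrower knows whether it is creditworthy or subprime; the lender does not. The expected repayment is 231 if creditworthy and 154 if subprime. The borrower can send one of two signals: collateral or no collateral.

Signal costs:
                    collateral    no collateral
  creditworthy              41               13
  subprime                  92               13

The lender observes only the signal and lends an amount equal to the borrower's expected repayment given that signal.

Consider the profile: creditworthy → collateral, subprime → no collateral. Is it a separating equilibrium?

Under separation the lender infers type exactly: collateral → creditworthy (pays 231), no collateral → subprime (pays 154).
Creditworthy: collateral gives 231 − 41 = 190; no collateral gives 154 − 13 = 141. No deviation. ✓
Subprime: no collateral gives 154 − 13 = 141; collateral gives 231 − 92 = 139. No deviation. ✓
Both incentive constraints hold.

Yes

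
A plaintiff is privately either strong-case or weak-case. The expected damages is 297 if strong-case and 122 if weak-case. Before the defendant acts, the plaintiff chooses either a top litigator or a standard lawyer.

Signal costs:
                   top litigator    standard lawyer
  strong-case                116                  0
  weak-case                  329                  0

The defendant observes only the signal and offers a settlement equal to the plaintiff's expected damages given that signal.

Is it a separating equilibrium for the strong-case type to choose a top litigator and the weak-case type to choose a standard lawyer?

Under separation the defendant infers type exactly: top litigator → strong-case (pays 297), standard lawyer → weak-case (pays 122).
Strong-case: top litigator gives 297 − 116 = 181; standard lawyer gives 122 − 0 = 122. No deviation. ✓
Weak-case: standard lawyer gives 122 − 0 = 122; top litigator gives 297 − 329 = -32. No deviation. ✓
Neither type gains from mimicking the other.

Yes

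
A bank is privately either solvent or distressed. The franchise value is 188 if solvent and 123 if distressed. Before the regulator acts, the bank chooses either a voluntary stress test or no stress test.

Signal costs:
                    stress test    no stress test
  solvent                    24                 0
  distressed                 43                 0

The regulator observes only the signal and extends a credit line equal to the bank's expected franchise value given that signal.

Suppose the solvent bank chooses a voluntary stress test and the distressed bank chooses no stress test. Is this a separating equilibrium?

No

Under separation the regulator infers type exactly: stress test → solvent (pays 188), no stress test → distressed (pays 123).
Solvent: stress test gives 188 − 24 = 164; no stress test gives 123 − 0 = 123. No deviation. ✓
Distressed: no stress test gives 123 − 0 = 123; stress test gives 188 − 43 = 145. Would deviate. ✗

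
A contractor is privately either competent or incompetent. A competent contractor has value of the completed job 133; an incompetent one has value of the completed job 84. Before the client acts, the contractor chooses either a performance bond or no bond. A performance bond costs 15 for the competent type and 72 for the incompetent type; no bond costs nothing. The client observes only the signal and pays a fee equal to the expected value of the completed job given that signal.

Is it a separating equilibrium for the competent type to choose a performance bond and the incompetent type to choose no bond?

Yes

If types separate, bond earns payment 133 and no bond earns 84.
Competent: bond gives 133 − 15 = 118; no bond gives 84 − 0 = 84. No deviation. ✓
Incompetent: no bond gives 84 − 0 = 84; bond gives 133 − 72 = 61. No deviation. ✓
Both incentive constraints hold.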